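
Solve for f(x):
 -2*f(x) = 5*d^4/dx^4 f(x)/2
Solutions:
 f(x) = (C1*sin(5^(3/4)*x/5) + C2*cos(5^(3/4)*x/5))*exp(-5^(3/4)*x/5) + (C3*sin(5^(3/4)*x/5) + C4*cos(5^(3/4)*x/5))*exp(5^(3/4)*x/5)


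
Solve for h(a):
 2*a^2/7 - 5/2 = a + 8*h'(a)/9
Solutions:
 h(a) = C1 + 3*a^3/28 - 9*a^2/16 - 45*a/16


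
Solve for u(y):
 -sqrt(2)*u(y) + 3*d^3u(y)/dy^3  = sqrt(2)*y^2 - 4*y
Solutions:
 u(y) = C3*exp(2^(1/6)*3^(2/3)*y/3) - y^2 + 2*sqrt(2)*y + (C1*sin(6^(1/6)*y/2) + C2*cos(6^(1/6)*y/2))*exp(-2^(1/6)*3^(2/3)*y/6)


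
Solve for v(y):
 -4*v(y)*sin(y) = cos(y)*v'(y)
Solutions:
 v(y) = C1*cos(y)^4


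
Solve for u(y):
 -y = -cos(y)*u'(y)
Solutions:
 u(y) = C1 + Integral(y/cos(y), y)


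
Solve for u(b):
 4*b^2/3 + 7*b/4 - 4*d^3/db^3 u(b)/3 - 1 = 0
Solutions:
 u(b) = C1 + C2*b + C3*b^2 + b^5/60 + 7*b^4/128 - b^3/8


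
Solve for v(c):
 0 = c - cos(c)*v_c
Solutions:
 v(c) = C1 + Integral(c/cos(c), c)


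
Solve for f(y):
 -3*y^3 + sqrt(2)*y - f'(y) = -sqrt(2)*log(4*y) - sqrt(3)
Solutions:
 f(y) = C1 - 3*y^4/4 + sqrt(2)*y^2/2 + sqrt(2)*y*log(y) - sqrt(2)*y + sqrt(3)*y + 2*sqrt(2)*y*log(2)


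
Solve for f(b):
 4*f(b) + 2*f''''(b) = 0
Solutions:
 f(b) = (C1*sin(2^(3/4)*b/2) + C2*cos(2^(3/4)*b/2))*exp(-2^(3/4)*b/2) + (C3*sin(2^(3/4)*b/2) + C4*cos(2^(3/4)*b/2))*exp(2^(3/4)*b/2)


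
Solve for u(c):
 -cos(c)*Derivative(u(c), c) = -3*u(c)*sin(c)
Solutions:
 u(c) = C1/cos(c)^3


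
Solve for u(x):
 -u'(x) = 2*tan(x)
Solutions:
 u(x) = C1 + 2*log(cos(x))


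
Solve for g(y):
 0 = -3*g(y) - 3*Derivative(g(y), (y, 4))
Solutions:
 g(y) = (C1*sin(sqrt(2)*y/2) + C2*cos(sqrt(2)*y/2))*exp(-sqrt(2)*y/2) + (C3*sin(sqrt(2)*y/2) + C4*cos(sqrt(2)*y/2))*exp(sqrt(2)*y/2)


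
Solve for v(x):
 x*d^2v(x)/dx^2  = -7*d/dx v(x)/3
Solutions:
 v(x) = C1 + C2/x^(4/3)


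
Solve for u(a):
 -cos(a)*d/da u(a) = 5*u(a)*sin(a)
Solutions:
 u(a) = C1*cos(a)^5


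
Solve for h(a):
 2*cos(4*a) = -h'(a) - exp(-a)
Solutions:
 h(a) = C1 - sin(4*a)/2 + exp(-a)


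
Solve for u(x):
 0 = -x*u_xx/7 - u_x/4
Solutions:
 u(x) = C1 + C2/x^(3/4)


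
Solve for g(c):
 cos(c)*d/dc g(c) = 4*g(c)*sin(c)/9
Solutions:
 g(c) = C1/cos(c)^(4/9)


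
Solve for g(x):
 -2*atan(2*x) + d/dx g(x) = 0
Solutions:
 g(x) = C1 + 2*x*atan(2*x) - log(4*x^2 + 1)/2


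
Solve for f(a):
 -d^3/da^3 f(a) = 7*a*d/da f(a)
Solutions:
 f(a) = C1 + Integral(C2*airyai(-7^(1/3)*a) + C3*airybi(-7^(1/3)*a), a)


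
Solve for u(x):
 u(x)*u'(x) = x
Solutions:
 u(x) = -sqrt(C1 + x^2)
 u(x) = sqrt(C1 + x^2)


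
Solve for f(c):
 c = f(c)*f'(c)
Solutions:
 f(c) = -sqrt(C1 + c^2)
 f(c) = sqrt(C1 + c^2)


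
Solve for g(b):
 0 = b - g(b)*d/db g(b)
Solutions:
 g(b) = -sqrt(C1 + b^2)
 g(b) = sqrt(C1 + b^2)


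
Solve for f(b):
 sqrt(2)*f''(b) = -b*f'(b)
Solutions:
 f(b) = C1 + C2*erf(2^(1/4)*b/2)


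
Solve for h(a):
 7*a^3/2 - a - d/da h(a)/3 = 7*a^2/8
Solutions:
 h(a) = C1 + 21*a^4/8 - 7*a^3/8 - 3*a^2/2


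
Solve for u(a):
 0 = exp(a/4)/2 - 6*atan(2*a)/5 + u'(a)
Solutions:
 u(a) = C1 + 6*a*atan(2*a)/5 - 2*exp(a/4) - 3*log(4*a^2 + 1)/10


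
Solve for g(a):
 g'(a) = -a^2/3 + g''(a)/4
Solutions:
 g(a) = C1 + C2*exp(4*a) - a^3/9 - a^2/12 - a/24


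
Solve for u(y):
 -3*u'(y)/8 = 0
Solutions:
 u(y) = C1


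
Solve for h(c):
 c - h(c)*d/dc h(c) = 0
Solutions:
 h(c) = -sqrt(C1 + c^2)
 h(c) = sqrt(C1 + c^2)


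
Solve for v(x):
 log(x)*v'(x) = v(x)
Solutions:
 v(x) = C1*exp(li(x))


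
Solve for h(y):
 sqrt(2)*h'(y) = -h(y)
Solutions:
 h(y) = C1*exp(-sqrt(2)*y/2)


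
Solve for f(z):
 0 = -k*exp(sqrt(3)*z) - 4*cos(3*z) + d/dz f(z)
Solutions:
 f(z) = C1 + sqrt(3)*k*exp(sqrt(3)*z)/3 + 4*sin(3*z)/3


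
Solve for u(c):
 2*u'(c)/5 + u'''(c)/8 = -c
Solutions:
 u(c) = C1 + C2*sin(4*sqrt(5)*c/5) + C3*cos(4*sqrt(5)*c/5) - 5*c^2/4


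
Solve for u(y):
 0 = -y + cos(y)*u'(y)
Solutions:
 u(y) = C1 + Integral(y/cos(y), y)


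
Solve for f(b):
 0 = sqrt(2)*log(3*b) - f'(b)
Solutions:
 f(b) = C1 + sqrt(2)*b*log(b) - sqrt(2)*b + sqrt(2)*b*log(3)


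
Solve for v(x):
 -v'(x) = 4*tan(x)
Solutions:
 v(x) = C1 + 4*log(cos(x))


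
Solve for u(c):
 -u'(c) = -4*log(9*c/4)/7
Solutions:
 u(c) = C1 + 4*c*log(c)/7 - 8*c*log(2)/7 - 4*c/7 + 8*c*log(3)/7


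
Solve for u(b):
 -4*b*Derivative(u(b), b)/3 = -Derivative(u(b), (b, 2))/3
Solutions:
 u(b) = C1 + C2*erfi(sqrt(2)*b)


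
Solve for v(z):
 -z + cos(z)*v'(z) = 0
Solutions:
 v(z) = C1 + Integral(z/cos(z), z)


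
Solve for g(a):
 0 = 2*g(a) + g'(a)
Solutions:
 g(a) = C1*exp(-2*a)


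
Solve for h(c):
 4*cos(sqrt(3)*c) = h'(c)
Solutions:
 h(c) = C1 + 4*sqrt(3)*sin(sqrt(3)*c)/3


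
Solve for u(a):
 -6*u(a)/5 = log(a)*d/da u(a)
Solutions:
 u(a) = C1*exp(-6*li(a)/5)


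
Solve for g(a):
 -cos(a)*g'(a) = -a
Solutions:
 g(a) = C1 + Integral(a/cos(a), a)


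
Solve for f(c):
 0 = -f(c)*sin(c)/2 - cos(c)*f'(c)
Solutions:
 f(c) = C1*sqrt(cos(c))


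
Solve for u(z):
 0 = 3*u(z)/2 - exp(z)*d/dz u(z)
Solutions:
 u(z) = C1*exp(-3*exp(-z)/2)


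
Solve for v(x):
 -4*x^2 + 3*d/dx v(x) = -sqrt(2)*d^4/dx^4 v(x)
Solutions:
 v(x) = C1 + C4*exp(-2^(5/6)*3^(1/3)*x/2) + 4*x^3/9 + (C2*sin(6^(5/6)*x/4) + C3*cos(6^(5/6)*x/4))*exp(2^(5/6)*3^(1/3)*x/4)


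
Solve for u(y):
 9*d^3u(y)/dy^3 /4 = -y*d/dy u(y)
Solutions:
 u(y) = C1 + Integral(C2*airyai(-2^(2/3)*3^(1/3)*y/3) + C3*airybi(-2^(2/3)*3^(1/3)*y/3), y)


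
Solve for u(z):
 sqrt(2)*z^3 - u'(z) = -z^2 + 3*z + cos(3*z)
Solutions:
 u(z) = C1 + sqrt(2)*z^4/4 + z^3/3 - 3*z^2/2 - sin(3*z)/3


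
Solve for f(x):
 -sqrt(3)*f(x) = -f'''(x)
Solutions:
 f(x) = C3*exp(3^(1/6)*x) + (C1*sin(3^(2/3)*x/2) + C2*cos(3^(2/3)*x/2))*exp(-3^(1/6)*x/2)


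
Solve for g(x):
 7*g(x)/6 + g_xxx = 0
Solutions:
 g(x) = C3*exp(-6^(2/3)*7^(1/3)*x/6) + (C1*sin(2^(2/3)*3^(1/6)*7^(1/3)*x/4) + C2*cos(2^(2/3)*3^(1/6)*7^(1/3)*x/4))*exp(6^(2/3)*7^(1/3)*x/12)


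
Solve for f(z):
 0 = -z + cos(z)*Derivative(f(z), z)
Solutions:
 f(z) = C1 + Integral(z/cos(z), z)


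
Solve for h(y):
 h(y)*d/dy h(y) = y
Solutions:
 h(y) = -sqrt(C1 + y^2)
 h(y) = sqrt(C1 + y^2)


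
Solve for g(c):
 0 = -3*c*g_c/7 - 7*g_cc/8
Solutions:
 g(c) = C1 + C2*erf(2*sqrt(3)*c/7)


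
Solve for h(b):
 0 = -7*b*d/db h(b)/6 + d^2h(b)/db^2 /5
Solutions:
 h(b) = C1 + C2*erfi(sqrt(105)*b/6)


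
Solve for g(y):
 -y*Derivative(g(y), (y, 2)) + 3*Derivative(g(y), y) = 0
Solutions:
 g(y) = C1 + C2*y^4


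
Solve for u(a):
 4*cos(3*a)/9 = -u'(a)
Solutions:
 u(a) = C1 - 4*sin(3*a)/27


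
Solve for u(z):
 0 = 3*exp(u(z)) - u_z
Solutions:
 u(z) = log(-1/(C1 + 3*z))


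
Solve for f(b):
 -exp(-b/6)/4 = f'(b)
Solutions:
 f(b) = C1 + 3*exp(-b/6)/2


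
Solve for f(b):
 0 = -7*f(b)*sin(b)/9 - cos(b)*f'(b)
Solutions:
 f(b) = C1*cos(b)^(7/9)


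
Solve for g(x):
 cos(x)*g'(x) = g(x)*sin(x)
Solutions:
 g(x) = C1/cos(x)


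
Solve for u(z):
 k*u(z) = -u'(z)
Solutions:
 u(z) = C1*exp(-k*z)


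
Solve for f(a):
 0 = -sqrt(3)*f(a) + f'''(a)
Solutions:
 f(a) = C3*exp(3^(1/6)*a) + (C1*sin(3^(2/3)*a/2) + C2*cos(3^(2/3)*a/2))*exp(-3^(1/6)*a/2)


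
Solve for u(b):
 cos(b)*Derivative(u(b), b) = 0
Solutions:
 u(b) = C1


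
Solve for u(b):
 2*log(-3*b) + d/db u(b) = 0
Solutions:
 u(b) = C1 - 2*b*log(-b) + 2*b*(1 - log(3))


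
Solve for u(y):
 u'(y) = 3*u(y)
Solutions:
 u(y) = C1*exp(3*y)


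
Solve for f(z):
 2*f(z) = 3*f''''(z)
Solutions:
 f(z) = C1*exp(-2^(1/4)*3^(3/4)*z/3) + C2*exp(2^(1/4)*3^(3/4)*z/3) + C3*sin(2^(1/4)*3^(3/4)*z/3) + C4*cos(2^(1/4)*3^(3/4)*z/3)


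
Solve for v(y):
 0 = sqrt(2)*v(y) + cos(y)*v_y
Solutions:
 v(y) = C1*(sin(y) - 1)^(sqrt(2)/2)/(sin(y) + 1)^(sqrt(2)/2)


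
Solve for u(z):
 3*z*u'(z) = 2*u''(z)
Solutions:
 u(z) = C1 + C2*erfi(sqrt(3)*z/2)


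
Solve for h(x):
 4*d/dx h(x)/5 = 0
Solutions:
 h(x) = C1


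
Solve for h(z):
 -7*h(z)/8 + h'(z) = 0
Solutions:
 h(z) = C1*exp(7*z/8)


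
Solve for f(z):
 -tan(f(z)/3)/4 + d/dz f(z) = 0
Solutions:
 f(z) = -3*asin(C1*exp(z/12)) + 3*pi
 f(z) = 3*asin(C1*exp(z/12))


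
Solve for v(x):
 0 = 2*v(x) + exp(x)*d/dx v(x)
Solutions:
 v(x) = C1*exp(2*exp(-x))


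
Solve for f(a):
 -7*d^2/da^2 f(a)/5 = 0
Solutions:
 f(a) = C1 + C2*a


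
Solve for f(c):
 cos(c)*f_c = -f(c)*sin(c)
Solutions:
 f(c) = C1*cos(c)


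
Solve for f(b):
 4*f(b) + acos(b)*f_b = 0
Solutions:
 f(b) = C1*exp(-4*Integral(1/acos(b), b))


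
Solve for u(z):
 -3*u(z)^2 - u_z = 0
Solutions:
 u(z) = 1/(C1 + 3*z)


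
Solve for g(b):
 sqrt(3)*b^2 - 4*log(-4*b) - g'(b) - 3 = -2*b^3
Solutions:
 g(b) = C1 + b^4/2 + sqrt(3)*b^3/3 - 4*b*log(-b) + b*(1 - 8*log(2))


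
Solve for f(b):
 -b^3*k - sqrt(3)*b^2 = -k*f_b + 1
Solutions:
 f(b) = C1 + b^4/4 + sqrt(3)*b^3/(3*k) + b/k


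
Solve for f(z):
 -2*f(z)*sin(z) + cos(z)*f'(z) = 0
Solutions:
 f(z) = C1/cos(z)^2


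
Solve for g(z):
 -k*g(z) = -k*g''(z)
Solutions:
 g(z) = C1*exp(-z) + C2*exp(z)


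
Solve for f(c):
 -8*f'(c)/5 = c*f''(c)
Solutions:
 f(c) = C1 + C2/c^(3/5)


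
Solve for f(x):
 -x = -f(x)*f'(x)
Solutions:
 f(x) = -sqrt(C1 + x^2)
 f(x) = sqrt(C1 + x^2)


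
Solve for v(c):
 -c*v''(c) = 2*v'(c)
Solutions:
 v(c) = C1 + C2/c


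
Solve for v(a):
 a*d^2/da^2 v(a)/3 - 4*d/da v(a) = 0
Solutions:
 v(a) = C1 + C2*a^13


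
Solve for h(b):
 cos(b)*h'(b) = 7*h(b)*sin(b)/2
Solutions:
 h(b) = C1/cos(b)^(7/2)


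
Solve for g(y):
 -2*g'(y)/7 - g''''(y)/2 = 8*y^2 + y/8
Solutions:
 g(y) = C1 + C4*exp(-14^(2/3)*y/7) - 28*y^3/3 - 7*y^2/32 + (C2*sin(14^(2/3)*sqrt(3)*y/14) + C3*cos(14^(2/3)*sqrt(3)*y/14))*exp(14^(2/3)*y/14)


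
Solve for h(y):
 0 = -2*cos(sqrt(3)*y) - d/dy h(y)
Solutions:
 h(y) = C1 - 2*sqrt(3)*sin(sqrt(3)*y)/3


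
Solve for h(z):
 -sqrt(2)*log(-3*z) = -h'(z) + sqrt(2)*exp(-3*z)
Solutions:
 h(z) = C1 + sqrt(2)*z*log(-z) + sqrt(2)*z*(-1 + log(3)) - sqrt(2)*exp(-3*z)/3


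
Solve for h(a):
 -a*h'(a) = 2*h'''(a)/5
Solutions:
 h(a) = C1 + Integral(C2*airyai(-2^(2/3)*5^(1/3)*a/2) + C3*airybi(-2^(2/3)*5^(1/3)*a/2), a)


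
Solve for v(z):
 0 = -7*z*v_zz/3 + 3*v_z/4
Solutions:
 v(z) = C1 + C2*z^(37/28)


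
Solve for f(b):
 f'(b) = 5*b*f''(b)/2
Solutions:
 f(b) = C1 + C2*b^(7/5)


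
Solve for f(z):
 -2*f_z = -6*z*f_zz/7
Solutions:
 f(z) = C1 + C2*z^(10/3)


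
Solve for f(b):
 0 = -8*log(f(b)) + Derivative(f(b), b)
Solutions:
 li(f(b)) = C1 + 8*b


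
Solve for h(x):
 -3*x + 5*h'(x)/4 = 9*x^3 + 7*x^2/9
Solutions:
 h(x) = C1 + 9*x^4/5 + 28*x^3/135 + 6*x^2/5


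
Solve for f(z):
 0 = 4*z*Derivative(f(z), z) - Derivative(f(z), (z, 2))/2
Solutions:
 f(z) = C1 + C2*erfi(2*z)


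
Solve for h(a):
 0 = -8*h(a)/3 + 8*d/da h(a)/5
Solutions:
 h(a) = C1*exp(5*a/3)


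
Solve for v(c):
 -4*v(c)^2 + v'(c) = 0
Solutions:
 v(c) = -1/(C1 + 4*c)


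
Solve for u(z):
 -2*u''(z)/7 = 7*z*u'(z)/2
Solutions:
 u(z) = C1 + C2*erf(7*sqrt(2)*z/4)


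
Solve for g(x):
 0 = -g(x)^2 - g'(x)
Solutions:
 g(x) = 1/(C1 + x)


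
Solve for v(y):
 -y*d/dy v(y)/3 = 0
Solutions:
 v(y) = C1


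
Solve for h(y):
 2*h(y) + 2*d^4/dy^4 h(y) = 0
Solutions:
 h(y) = (C1*sin(sqrt(2)*y/2) + C2*cos(sqrt(2)*y/2))*exp(-sqrt(2)*y/2) + (C3*sin(sqrt(2)*y/2) + C4*cos(sqrt(2)*y/2))*exp(sqrt(2)*y/2)


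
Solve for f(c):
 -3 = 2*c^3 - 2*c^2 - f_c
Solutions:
 f(c) = C1 + c^4/2 - 2*c^3/3 + 3*c


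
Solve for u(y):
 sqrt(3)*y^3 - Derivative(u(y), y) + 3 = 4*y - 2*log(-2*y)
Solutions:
 u(y) = C1 + sqrt(3)*y^4/4 - 2*y^2 + 2*y*log(-y) + y*(1 + 2*log(2))


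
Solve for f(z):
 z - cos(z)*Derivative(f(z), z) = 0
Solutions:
 f(z) = C1 + Integral(z/cos(z), z)


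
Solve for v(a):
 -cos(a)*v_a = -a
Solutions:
 v(a) = C1 + Integral(a/cos(a), a)


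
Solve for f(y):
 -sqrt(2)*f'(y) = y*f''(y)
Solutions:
 f(y) = C1 + C2*y^(1 - sqrt(2))


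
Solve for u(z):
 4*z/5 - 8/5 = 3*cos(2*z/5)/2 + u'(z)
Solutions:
 u(z) = C1 + 2*z^2/5 - 8*z/5 - 15*sin(2*z/5)/4


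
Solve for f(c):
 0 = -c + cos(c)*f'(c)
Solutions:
 f(c) = C1 + Integral(c/cos(c), c)


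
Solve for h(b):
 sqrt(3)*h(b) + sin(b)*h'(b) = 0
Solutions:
 h(b) = C1*(cos(b) + 1)^(sqrt(3)/2)/(cos(b) - 1)^(sqrt(3)/2)


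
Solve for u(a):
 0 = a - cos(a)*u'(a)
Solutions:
 u(a) = C1 + Integral(a/cos(a), a)


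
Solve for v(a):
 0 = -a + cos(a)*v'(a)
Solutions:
 v(a) = C1 + Integral(a/cos(a), a)


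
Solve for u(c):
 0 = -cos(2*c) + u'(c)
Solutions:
 u(c) = C1 + sin(2*c)/2


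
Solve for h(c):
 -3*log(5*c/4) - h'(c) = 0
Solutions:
 h(c) = C1 - 3*c*log(c) + c*log(64/125) + 3*c


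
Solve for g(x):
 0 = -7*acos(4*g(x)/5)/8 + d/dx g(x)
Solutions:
 Integral(1/acos(4*_y/5), (_y, g(x))) = C1 + 7*x/8


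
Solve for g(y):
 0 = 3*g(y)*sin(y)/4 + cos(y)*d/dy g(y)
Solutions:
 g(y) = C1*cos(y)^(3/4)


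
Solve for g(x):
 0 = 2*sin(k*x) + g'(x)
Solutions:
 g(x) = C1 + 2*cos(k*x)/k


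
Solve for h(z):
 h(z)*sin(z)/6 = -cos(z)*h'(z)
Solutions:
 h(z) = C1*cos(z)^(1/6)


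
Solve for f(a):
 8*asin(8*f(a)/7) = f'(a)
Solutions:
 Integral(1/asin(8*_y/7), (_y, f(a))) = C1 + 8*a


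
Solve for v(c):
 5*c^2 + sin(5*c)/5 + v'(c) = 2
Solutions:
 v(c) = C1 - 5*c^3/3 + 2*c + cos(5*c)/25


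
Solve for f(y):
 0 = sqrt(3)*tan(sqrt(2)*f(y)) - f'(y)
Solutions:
 f(y) = sqrt(2)*(pi - asin(C1*exp(sqrt(6)*y)))/2
 f(y) = sqrt(2)*asin(C1*exp(sqrt(6)*y))/2


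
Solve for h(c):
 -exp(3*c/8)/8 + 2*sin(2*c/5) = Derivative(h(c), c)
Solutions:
 h(c) = C1 - exp(3*c/8)/3 - 5*cos(2*c/5)


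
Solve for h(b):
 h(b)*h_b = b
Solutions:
 h(b) = -sqrt(C1 + b^2)
 h(b) = sqrt(C1 + b^2)


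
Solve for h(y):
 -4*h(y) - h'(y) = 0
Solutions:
 h(y) = C1*exp(-4*y)


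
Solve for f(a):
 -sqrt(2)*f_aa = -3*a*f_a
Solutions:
 f(a) = C1 + C2*erfi(2^(1/4)*sqrt(3)*a/2)


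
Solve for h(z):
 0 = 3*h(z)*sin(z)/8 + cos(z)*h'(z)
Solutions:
 h(z) = C1*cos(z)^(3/8)


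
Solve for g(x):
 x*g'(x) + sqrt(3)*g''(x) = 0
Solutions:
 g(x) = C1 + C2*erf(sqrt(2)*3^(3/4)*x/6)


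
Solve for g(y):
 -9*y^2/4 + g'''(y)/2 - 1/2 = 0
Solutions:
 g(y) = C1 + C2*y + C3*y^2 + 3*y^5/40 + y^3/6


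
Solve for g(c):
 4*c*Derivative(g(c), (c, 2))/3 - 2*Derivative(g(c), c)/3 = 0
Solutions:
 g(c) = C1 + C2*c^(3/2)


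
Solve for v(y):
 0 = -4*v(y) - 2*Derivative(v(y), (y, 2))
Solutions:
 v(y) = C1*sin(sqrt(2)*y) + C2*cos(sqrt(2)*y)


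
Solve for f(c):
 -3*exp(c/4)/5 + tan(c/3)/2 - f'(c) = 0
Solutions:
 f(c) = C1 - 12*exp(c/4)/5 - 3*log(cos(c/3))/2


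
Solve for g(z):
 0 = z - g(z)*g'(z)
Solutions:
 g(z) = -sqrt(C1 + z^2)
 g(z) = sqrt(C1 + z^2)


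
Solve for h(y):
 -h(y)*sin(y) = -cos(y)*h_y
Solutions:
 h(y) = C1/cos(y)


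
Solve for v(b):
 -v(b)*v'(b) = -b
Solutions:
 v(b) = -sqrt(C1 + b^2)
 v(b) = sqrt(C1 + b^2)


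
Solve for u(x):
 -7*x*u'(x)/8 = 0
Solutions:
 u(x) = C1


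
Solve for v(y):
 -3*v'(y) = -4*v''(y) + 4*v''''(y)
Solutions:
 v(y) = C1 + C2*exp(3^(1/3)*y*(4*3^(1/3)/(sqrt(537) + 27)^(1/3) + (sqrt(537) + 27)^(1/3))/12)*sin(3^(1/6)*y*(-3^(2/3)*(sqrt(537) + 27)^(1/3)/12 + (sqrt(537) + 27)^(-1/3))) + C3*exp(3^(1/3)*y*(4*3^(1/3)/(sqrt(537) + 27)^(1/3) + (sqrt(537) + 27)^(1/3))/12)*cos(3^(1/6)*y*(-3^(2/3)*(sqrt(537) + 27)^(1/3)/12 + (sqrt(537) + 27)^(-1/3))) + C4*exp(-3^(1/3)*y*(4*3^(1/3)/(sqrt(537) + 27)^(1/3) + (sqrt(537) + 27)^(1/3))/6)


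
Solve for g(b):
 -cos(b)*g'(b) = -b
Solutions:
 g(b) = C1 + Integral(b/cos(b), b)


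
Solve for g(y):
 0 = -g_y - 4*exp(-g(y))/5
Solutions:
 g(y) = log(C1 - 4*y/5)


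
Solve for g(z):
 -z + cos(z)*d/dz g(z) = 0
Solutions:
 g(z) = C1 + Integral(z/cos(z), z)


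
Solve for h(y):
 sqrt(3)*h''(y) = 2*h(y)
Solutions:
 h(y) = C1*exp(-sqrt(2)*3^(3/4)*y/3) + C2*exp(sqrt(2)*3^(3/4)*y/3)


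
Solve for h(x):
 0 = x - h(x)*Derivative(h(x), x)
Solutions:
 h(x) = -sqrt(C1 + x^2)
 h(x) = sqrt(C1 + x^2)


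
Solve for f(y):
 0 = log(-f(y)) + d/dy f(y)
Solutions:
 -li(-f(y)) = C1 - y


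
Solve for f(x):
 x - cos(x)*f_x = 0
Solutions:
 f(x) = C1 + Integral(x/cos(x), x)


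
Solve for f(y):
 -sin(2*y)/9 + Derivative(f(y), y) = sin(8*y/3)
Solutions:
 f(y) = C1 - cos(2*y)/18 - 3*cos(8*y/3)/8


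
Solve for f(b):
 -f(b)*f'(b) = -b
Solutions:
 f(b) = -sqrt(C1 + b^2)
 f(b) = sqrt(C1 + b^2)


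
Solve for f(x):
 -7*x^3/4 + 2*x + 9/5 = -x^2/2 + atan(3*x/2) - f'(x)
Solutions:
 f(x) = C1 + 7*x^4/16 - x^3/6 - x^2 + x*atan(3*x/2) - 9*x/5 - log(9*x^2 + 4)/3


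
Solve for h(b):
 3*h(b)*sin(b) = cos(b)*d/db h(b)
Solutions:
 h(b) = C1/cos(b)^3


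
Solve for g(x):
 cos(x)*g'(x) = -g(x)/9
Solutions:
 g(x) = C1*(sin(x) - 1)^(1/18)/(sin(x) + 1)^(1/18)


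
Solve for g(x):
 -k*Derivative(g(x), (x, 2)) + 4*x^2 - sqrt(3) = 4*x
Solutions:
 g(x) = C1 + C2*x + x^4/(3*k) - 2*x^3/(3*k) - sqrt(3)*x^2/(2*k)


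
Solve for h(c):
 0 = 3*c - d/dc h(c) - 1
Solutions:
 h(c) = C1 + 3*c^2/2 - c


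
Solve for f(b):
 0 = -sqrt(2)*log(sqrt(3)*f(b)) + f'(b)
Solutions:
 -sqrt(2)*Integral(1/(2*log(_y) + log(3)), (_y, f(b))) = C1 - b


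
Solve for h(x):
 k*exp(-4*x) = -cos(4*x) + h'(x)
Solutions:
 h(x) = C1 - k*exp(-4*x)/4 + sin(4*x)/4


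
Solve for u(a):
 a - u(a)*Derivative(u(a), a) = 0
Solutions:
 u(a) = -sqrt(C1 + a^2)
 u(a) = sqrt(C1 + a^2)


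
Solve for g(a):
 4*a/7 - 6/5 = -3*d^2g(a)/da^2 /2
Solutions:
 g(a) = C1 + C2*a - 4*a^3/63 + 2*a^2/5


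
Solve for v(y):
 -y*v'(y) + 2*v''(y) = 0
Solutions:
 v(y) = C1 + C2*erfi(y/2)


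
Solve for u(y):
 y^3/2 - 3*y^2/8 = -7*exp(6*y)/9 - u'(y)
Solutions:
 u(y) = C1 - y^4/8 + y^3/8 - 7*exp(6*y)/54


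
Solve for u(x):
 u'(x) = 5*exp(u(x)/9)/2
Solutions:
 u(x) = 9*log(-1/(C1 + 5*x)) + 9*log(18)


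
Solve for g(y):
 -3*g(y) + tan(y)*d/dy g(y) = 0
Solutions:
 g(y) = C1*sin(y)^3


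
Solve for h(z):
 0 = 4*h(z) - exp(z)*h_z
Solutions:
 h(z) = C1*exp(-4*exp(-z))


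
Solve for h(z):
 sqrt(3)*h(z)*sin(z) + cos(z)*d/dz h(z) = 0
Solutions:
 h(z) = C1*cos(z)^(sqrt(3))


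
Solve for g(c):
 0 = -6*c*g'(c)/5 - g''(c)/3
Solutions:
 g(c) = C1 + C2*erf(3*sqrt(5)*c/5)


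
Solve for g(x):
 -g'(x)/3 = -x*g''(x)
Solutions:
 g(x) = C1 + C2*x^(4/3)


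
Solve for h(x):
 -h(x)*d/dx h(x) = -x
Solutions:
 h(x) = -sqrt(C1 + x^2)
 h(x) = sqrt(C1 + x^2)


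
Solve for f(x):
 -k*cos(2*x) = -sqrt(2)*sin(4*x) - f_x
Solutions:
 f(x) = C1 + k*sin(2*x)/2 + sqrt(2)*cos(4*x)/4


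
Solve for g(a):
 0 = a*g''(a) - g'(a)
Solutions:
 g(a) = C1 + C2*a^2


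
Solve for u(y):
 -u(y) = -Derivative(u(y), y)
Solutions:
 u(y) = C1*exp(y)


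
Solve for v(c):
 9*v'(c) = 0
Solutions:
 v(c) = C1


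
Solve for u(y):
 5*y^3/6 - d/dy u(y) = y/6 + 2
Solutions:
 u(y) = C1 + 5*y^4/24 - y^2/12 - 2*y


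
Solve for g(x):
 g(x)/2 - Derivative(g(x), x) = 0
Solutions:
 g(x) = C1*exp(x/2)


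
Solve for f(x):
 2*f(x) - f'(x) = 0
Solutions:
 f(x) = C1*exp(2*x)


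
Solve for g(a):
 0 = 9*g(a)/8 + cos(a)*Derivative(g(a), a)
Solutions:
 g(a) = C1*(sin(a) - 1)^(9/16)/(sin(a) + 1)^(9/16)


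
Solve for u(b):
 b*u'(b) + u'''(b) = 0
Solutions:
 u(b) = C1 + Integral(C2*airyai(-b) + C3*airybi(-b), b)


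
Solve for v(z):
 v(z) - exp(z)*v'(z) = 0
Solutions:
 v(z) = C1*exp(-exp(-z))


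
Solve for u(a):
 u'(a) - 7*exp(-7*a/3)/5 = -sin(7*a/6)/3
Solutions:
 u(a) = C1 + 2*cos(7*a/6)/7 - 3*exp(-7*a/3)/5


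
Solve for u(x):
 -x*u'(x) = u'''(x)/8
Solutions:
 u(x) = C1 + Integral(C2*airyai(-2*x) + C3*airybi(-2*x), x)


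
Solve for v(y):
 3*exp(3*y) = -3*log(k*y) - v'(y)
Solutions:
 v(y) = C1 - 3*y*log(k*y) + 3*y - exp(3*y)


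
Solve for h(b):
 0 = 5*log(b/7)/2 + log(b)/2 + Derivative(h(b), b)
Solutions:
 h(b) = C1 - 3*b*log(b) + 3*b + 5*b*log(7)/2


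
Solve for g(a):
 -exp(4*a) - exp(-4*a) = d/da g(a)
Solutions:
 g(a) = C1 - sinh(4*a)/2


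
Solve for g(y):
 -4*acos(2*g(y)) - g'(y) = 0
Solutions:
 Integral(1/acos(2*_y), (_y, g(y))) = C1 - 4*y


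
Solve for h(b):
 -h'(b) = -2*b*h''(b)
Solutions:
 h(b) = C1 + C2*b^(3/2)


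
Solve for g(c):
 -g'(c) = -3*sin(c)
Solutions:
 g(c) = C1 - 3*cos(c)


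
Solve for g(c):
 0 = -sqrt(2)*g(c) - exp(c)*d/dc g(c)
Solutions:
 g(c) = C1*exp(sqrt(2)*exp(-c))


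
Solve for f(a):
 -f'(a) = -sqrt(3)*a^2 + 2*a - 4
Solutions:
 f(a) = C1 + sqrt(3)*a^3/3 - a^2 + 4*a


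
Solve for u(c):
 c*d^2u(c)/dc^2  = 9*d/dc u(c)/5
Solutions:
 u(c) = C1 + C2*c^(14/5)


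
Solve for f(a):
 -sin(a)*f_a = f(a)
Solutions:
 f(a) = C1*sqrt(cos(a) + 1)/sqrt(cos(a) - 1)


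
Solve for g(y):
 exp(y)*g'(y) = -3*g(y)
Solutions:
 g(y) = C1*exp(3*exp(-y))


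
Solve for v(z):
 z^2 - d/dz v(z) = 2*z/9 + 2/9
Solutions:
 v(z) = C1 + z^3/3 - z^2/9 - 2*z/9


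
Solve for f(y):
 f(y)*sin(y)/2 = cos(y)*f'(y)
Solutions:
 f(y) = C1/sqrt(cos(y))


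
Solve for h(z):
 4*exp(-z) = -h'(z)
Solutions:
 h(z) = C1 + 4*exp(-z)


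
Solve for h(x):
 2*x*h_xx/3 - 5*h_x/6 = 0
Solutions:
 h(x) = C1 + C2*x^(9/4)


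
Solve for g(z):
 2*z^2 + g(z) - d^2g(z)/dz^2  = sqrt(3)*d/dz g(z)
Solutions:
 g(z) = C1*exp(z*(-sqrt(3) + sqrt(7))/2) + C2*exp(-z*(sqrt(3) + sqrt(7))/2) - 2*z^2 - 4*sqrt(3)*z - 16


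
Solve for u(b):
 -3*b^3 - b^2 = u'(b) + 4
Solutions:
 u(b) = C1 - 3*b^4/4 - b^3/3 - 4*b


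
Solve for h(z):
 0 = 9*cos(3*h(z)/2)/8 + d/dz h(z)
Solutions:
 9*z/8 - log(sin(3*h(z)/2) - 1)/3 + log(sin(3*h(z)/2) + 1)/3 = C1


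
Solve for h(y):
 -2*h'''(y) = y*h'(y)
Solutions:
 h(y) = C1 + Integral(C2*airyai(-2^(2/3)*y/2) + C3*airybi(-2^(2/3)*y/2), y)


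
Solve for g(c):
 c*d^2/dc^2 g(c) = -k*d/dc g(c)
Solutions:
 g(c) = C1 + c^(1 - re(k))*(C2*sin(log(c)*Abs(im(k))) + C3*cos(log(c)*im(k)))


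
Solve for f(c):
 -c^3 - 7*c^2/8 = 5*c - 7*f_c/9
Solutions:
 f(c) = C1 + 9*c^4/28 + 3*c^3/8 + 45*c^2/14


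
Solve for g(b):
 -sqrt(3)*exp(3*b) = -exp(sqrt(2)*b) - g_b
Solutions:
 g(b) = C1 + sqrt(3)*exp(3*b)/3 - sqrt(2)*exp(sqrt(2)*b)/2


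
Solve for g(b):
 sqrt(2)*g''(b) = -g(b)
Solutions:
 g(b) = C1*sin(2^(3/4)*b/2) + C2*cos(2^(3/4)*b/2)


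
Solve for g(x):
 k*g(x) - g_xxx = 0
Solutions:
 g(x) = C1*exp(k^(1/3)*x) + C2*exp(k^(1/3)*x*(-1 + sqrt(3)*I)/2) + C3*exp(-k^(1/3)*x*(1 + sqrt(3)*I)/2)


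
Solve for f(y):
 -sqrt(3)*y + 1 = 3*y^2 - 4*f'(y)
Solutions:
 f(y) = C1 + y^3/4 + sqrt(3)*y^2/8 - y/4


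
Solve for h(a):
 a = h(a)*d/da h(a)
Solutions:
 h(a) = -sqrt(C1 + a^2)
 h(a) = sqrt(C1 + a^2)


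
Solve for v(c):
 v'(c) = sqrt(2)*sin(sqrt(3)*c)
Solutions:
 v(c) = C1 - sqrt(6)*cos(sqrt(3)*c)/3


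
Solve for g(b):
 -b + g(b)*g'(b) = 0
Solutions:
 g(b) = -sqrt(C1 + b^2)
 g(b) = sqrt(C1 + b^2)


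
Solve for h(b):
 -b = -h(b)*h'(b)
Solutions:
 h(b) = -sqrt(C1 + b^2)
 h(b) = sqrt(C1 + b^2)


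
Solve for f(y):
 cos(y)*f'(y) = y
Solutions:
 f(y) = C1 + Integral(y/cos(y), y)


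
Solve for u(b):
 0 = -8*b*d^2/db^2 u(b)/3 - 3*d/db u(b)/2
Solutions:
 u(b) = C1 + C2*b^(7/16)


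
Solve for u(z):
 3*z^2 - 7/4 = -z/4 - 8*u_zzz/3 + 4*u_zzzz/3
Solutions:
 u(z) = C1 + C2*z + C3*z^2 + C4*exp(2*z) - 3*z^5/160 - 13*z^4/256 + z^3/128


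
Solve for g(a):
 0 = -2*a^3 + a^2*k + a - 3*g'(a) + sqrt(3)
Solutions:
 g(a) = C1 - a^4/6 + a^3*k/9 + a^2/6 + sqrt(3)*a/3


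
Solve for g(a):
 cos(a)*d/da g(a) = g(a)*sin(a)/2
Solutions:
 g(a) = C1/sqrt(cos(a))


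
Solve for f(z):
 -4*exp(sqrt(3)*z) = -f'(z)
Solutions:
 f(z) = C1 + 4*sqrt(3)*exp(sqrt(3)*z)/3


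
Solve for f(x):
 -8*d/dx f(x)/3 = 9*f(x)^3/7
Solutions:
 f(x) = -2*sqrt(7)*sqrt(-1/(C1 - 27*x))
 f(x) = 2*sqrt(7)*sqrt(-1/(C1 - 27*x))


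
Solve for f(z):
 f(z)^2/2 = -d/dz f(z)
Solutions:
 f(z) = 2/(C1 + z)


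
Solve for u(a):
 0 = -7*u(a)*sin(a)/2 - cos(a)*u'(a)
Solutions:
 u(a) = C1*cos(a)^(7/2)


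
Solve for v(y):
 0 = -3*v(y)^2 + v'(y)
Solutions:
 v(y) = -1/(C1 + 3*y)


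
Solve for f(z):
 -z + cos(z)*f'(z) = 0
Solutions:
 f(z) = C1 + Integral(z/cos(z), z)


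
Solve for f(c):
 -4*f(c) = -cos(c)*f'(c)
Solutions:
 f(c) = C1*(sin(c)^2 + 2*sin(c) + 1)/(sin(c)^2 - 2*sin(c) + 1)


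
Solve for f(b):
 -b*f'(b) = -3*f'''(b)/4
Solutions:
 f(b) = C1 + Integral(C2*airyai(6^(2/3)*b/3) + C3*airybi(6^(2/3)*b/3), b)


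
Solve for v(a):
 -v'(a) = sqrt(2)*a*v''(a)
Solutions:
 v(a) = C1 + C2*a^(1 - sqrt(2)/2)


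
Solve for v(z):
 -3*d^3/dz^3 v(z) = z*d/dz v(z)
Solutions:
 v(z) = C1 + Integral(C2*airyai(-3^(2/3)*z/3) + C3*airybi(-3^(2/3)*z/3), z)


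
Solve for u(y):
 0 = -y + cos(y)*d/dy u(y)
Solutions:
 u(y) = C1 + Integral(y/cos(y), y)


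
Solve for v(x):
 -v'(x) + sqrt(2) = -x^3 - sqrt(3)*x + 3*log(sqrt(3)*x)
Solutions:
 v(x) = C1 + x^4/4 + sqrt(3)*x^2/2 - 3*x*log(x) - 3*x*log(3)/2 + sqrt(2)*x + 3*x


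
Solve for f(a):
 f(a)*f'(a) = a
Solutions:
 f(a) = -sqrt(C1 + a^2)
 f(a) = sqrt(C1 + a^2)


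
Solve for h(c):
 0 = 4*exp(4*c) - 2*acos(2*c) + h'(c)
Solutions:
 h(c) = C1 + 2*c*acos(2*c) - sqrt(1 - 4*c^2) - exp(4*c)


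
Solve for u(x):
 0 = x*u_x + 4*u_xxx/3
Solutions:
 u(x) = C1 + Integral(C2*airyai(-6^(1/3)*x/2) + C3*airybi(-6^(1/3)*x/2), x)


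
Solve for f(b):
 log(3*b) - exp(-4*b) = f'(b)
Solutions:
 f(b) = C1 + b*log(b) + b*(-1 + log(3)) + exp(-4*b)/4


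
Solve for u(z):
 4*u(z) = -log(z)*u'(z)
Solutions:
 u(z) = C1*exp(-4*li(z))


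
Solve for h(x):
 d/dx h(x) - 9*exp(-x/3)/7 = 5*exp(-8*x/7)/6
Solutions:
 h(x) = C1 - 27*exp(-x/3)/7 - 35*exp(-8*x/7)/48


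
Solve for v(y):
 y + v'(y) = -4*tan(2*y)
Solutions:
 v(y) = C1 - y^2/2 + 2*log(cos(2*y))


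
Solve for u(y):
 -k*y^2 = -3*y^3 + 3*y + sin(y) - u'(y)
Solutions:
 u(y) = C1 + k*y^3/3 - 3*y^4/4 + 3*y^2/2 - cos(y)


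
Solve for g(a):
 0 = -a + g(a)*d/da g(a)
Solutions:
 g(a) = -sqrt(C1 + a^2)
 g(a) = sqrt(C1 + a^2)


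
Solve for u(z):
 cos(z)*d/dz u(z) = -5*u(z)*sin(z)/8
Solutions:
 u(z) = C1*cos(z)^(5/8)


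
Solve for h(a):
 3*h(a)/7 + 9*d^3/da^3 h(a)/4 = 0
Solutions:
 h(a) = C3*exp(-42^(2/3)*a/21) + (C1*sin(14^(2/3)*3^(1/6)*a/14) + C2*cos(14^(2/3)*3^(1/6)*a/14))*exp(42^(2/3)*a/42)


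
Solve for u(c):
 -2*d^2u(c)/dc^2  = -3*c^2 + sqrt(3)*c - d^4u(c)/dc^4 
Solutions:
 u(c) = C1 + C2*c + C3*exp(-sqrt(2)*c) + C4*exp(sqrt(2)*c) + c^4/8 - sqrt(3)*c^3/12 + 3*c^2/4


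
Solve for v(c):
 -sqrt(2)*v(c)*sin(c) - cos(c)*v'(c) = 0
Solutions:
 v(c) = C1*cos(c)^(sqrt(2))


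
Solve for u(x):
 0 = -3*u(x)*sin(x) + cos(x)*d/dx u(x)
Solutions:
 u(x) = C1/cos(x)^3


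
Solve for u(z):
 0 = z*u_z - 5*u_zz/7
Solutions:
 u(z) = C1 + C2*erfi(sqrt(70)*z/10)


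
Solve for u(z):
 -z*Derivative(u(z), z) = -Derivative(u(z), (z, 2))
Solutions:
 u(z) = C1 + C2*erfi(sqrt(2)*z/2)


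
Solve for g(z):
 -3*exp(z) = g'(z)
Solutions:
 g(z) = C1 - 3*exp(z)


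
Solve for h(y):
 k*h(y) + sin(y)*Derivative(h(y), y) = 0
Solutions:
 h(y) = C1*exp(k*(-log(cos(y) - 1) + log(cos(y) + 1))/2)


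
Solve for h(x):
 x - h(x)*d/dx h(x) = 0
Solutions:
 h(x) = -sqrt(C1 + x^2)
 h(x) = sqrt(C1 + x^2)


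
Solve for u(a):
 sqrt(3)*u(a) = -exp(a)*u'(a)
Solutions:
 u(a) = C1*exp(sqrt(3)*exp(-a))


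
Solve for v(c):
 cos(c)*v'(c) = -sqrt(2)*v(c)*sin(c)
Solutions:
 v(c) = C1*cos(c)^(sqrt(2))


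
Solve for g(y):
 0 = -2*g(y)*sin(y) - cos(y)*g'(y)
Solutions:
 g(y) = C1*cos(y)^2


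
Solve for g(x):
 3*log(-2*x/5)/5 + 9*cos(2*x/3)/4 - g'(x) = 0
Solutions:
 g(x) = C1 + 3*x*log(-x)/5 - 3*x*log(5)/5 - 3*x/5 + 3*x*log(2)/5 + 27*sin(2*x/3)/8


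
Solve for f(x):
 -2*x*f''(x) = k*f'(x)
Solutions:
 f(x) = C1 + x^(1 - re(k)/2)*(C2*sin(log(x)*Abs(im(k))/2) + C3*cos(log(x)*im(k)/2))


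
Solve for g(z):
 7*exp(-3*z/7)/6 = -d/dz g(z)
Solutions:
 g(z) = C1 + 49*exp(-3*z/7)/18


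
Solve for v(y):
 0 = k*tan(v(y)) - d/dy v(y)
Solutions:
 v(y) = pi - asin(C1*exp(k*y))
 v(y) = asin(C1*exp(k*y))


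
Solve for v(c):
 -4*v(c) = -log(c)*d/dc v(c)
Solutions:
 v(c) = C1*exp(4*li(c))


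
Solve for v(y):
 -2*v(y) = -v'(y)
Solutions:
 v(y) = C1*exp(2*y)


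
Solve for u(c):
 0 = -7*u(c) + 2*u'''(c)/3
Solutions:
 u(c) = C3*exp(2^(2/3)*21^(1/3)*c/2) + (C1*sin(2^(2/3)*3^(5/6)*7^(1/3)*c/4) + C2*cos(2^(2/3)*3^(5/6)*7^(1/3)*c/4))*exp(-2^(2/3)*21^(1/3)*c/4)


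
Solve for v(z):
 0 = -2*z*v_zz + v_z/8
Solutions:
 v(z) = C1 + C2*z^(17/16)


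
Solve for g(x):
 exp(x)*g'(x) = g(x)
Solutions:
 g(x) = C1*exp(-exp(-x))


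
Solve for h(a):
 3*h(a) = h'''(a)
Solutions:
 h(a) = C3*exp(3^(1/3)*a) + (C1*sin(3^(5/6)*a/2) + C2*cos(3^(5/6)*a/2))*exp(-3^(1/3)*a/2)


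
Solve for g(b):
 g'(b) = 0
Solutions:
 g(b) = C1


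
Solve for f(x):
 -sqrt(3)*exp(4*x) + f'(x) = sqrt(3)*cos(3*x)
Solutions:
 f(x) = C1 + sqrt(3)*exp(4*x)/4 + sqrt(3)*sin(3*x)/3


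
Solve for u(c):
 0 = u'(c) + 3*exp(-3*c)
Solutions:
 u(c) = C1 + exp(-3*c)


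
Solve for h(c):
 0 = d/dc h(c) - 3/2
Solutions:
 h(c) = C1 + 3*c/2


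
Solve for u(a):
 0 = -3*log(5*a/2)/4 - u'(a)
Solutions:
 u(a) = C1 - 3*a*log(a)/4 - 3*a*log(5)/4 + 3*a*log(2)/4 + 3*a/4


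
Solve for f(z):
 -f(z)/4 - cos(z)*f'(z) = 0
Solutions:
 f(z) = C1*(sin(z) - 1)^(1/8)/(sin(z) + 1)^(1/8)


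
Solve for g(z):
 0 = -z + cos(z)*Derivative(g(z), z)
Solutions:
 g(z) = C1 + Integral(z/cos(z), z)


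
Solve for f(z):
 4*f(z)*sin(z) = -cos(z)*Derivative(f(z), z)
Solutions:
 f(z) = C1*cos(z)^4


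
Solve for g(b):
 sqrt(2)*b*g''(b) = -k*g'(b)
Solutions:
 g(b) = C1 + b^(-sqrt(2)*re(k)/2 + 1)*(C2*sin(sqrt(2)*log(b)*Abs(im(k))/2) + C3*cos(sqrt(2)*log(b)*im(k)/2))


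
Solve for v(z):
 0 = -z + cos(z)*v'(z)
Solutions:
 v(z) = C1 + Integral(z/cos(z), z)


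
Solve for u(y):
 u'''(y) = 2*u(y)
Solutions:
 u(y) = C3*exp(2^(1/3)*y) + (C1*sin(2^(1/3)*sqrt(3)*y/2) + C2*cos(2^(1/3)*sqrt(3)*y/2))*exp(-2^(1/3)*y/2)


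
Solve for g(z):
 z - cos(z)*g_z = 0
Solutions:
 g(z) = C1 + Integral(z/cos(z), z)


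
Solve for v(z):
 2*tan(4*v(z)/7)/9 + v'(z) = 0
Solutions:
 v(z) = -7*asin(C1*exp(-8*z/63))/4 + 7*pi/4
 v(z) = 7*asin(C1*exp(-8*z/63))/4


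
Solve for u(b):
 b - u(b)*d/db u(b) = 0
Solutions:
 u(b) = -sqrt(C1 + b^2)
 u(b) = sqrt(C1 + b^2)


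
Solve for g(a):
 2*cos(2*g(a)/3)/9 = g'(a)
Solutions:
 -2*a/9 - 3*log(sin(2*g(a)/3) - 1)/4 + 3*log(sin(2*g(a)/3) + 1)/4 = C1


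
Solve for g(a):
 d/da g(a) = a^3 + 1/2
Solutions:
 g(a) = C1 + a^4/4 + a/2


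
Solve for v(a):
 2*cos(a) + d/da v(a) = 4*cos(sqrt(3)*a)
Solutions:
 v(a) = C1 - 2*sin(a) + 4*sqrt(3)*sin(sqrt(3)*a)/3


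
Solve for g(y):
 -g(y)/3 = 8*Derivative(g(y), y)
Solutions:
 g(y) = C1*exp(-y/24)


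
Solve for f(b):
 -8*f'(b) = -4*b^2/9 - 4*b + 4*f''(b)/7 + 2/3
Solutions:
 f(b) = C1 + C2*exp(-14*b) + b^3/54 + 31*b^2/126 - 209*b/1764


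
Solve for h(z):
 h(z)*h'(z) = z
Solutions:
 h(z) = -sqrt(C1 + z^2)
 h(z) = sqrt(C1 + z^2)


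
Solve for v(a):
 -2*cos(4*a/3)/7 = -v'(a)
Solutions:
 v(a) = C1 + 3*sin(4*a/3)/14


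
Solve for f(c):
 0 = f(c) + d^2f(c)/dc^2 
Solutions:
 f(c) = C1*sin(c) + C2*cos(c)


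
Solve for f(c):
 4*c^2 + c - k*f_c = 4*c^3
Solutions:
 f(c) = C1 - c^4/k + 4*c^3/(3*k) + c^2/(2*k)


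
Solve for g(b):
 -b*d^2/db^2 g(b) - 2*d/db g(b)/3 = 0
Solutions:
 g(b) = C1 + C2*b^(1/3)


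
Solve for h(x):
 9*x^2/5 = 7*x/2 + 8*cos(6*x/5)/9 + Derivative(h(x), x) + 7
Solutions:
 h(x) = C1 + 3*x^3/5 - 7*x^2/4 - 7*x - 20*sin(6*x/5)/27


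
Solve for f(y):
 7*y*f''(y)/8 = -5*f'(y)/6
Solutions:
 f(y) = C1 + C2*y^(1/21)


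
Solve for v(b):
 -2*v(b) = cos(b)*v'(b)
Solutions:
 v(b) = C1*(sin(b) - 1)/(sin(b) + 1)


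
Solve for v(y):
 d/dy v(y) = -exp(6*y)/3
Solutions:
 v(y) = C1 - exp(6*y)/18


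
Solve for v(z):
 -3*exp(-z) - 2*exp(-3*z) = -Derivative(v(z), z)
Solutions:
 v(z) = C1 - 3*exp(-z) - 2*exp(-3*z)/3


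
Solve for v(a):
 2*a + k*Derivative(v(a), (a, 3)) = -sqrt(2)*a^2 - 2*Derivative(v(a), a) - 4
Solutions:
 v(a) = C1 + C2*exp(-sqrt(2)*a*sqrt(-1/k)) + C3*exp(sqrt(2)*a*sqrt(-1/k)) - sqrt(2)*a^3/6 - a^2/2 + sqrt(2)*a*k/2 - 2*a


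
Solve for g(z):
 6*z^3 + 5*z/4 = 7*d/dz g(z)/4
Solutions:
 g(z) = C1 + 6*z^4/7 + 5*z^2/14


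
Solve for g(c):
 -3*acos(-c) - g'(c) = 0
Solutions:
 g(c) = C1 - 3*c*acos(-c) - 3*sqrt(1 - c^2)


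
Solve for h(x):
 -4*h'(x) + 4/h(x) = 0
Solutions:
 h(x) = -sqrt(C1 + 2*x)
 h(x) = sqrt(C1 + 2*x)


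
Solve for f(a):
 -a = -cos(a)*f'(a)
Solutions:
 f(a) = C1 + Integral(a/cos(a), a)


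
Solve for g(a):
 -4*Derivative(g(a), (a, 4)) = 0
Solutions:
 g(a) = C1 + C2*a + C3*a^2 + C4*a^3


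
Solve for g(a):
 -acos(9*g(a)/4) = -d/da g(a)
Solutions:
 Integral(1/acos(9*_y/4), (_y, g(a))) = C1 + a


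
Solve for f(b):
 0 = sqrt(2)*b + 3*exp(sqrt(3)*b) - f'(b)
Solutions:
 f(b) = C1 + sqrt(2)*b^2/2 + sqrt(3)*exp(sqrt(3)*b)


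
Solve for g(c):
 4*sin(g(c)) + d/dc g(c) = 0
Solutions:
 g(c) = -acos((-C1 - exp(8*c))/(C1 - exp(8*c))) + 2*pi
 g(c) = acos((-C1 - exp(8*c))/(C1 - exp(8*c)))


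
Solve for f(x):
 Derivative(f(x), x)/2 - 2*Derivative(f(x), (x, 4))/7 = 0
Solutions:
 f(x) = C1 + C4*exp(14^(1/3)*x/2) + (C2*sin(14^(1/3)*sqrt(3)*x/4) + C3*cos(14^(1/3)*sqrt(3)*x/4))*exp(-14^(1/3)*x/4)


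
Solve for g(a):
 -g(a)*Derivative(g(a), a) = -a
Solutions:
 g(a) = -sqrt(C1 + a^2)
 g(a) = sqrt(C1 + a^2)


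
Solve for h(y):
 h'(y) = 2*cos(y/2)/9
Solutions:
 h(y) = C1 + 4*sin(y/2)/9


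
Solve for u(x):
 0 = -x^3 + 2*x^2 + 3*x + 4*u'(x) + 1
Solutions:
 u(x) = C1 + x^4/16 - x^3/6 - 3*x^2/8 - x/4


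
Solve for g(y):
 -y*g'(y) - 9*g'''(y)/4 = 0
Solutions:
 g(y) = C1 + Integral(C2*airyai(-2^(2/3)*3^(1/3)*y/3) + C3*airybi(-2^(2/3)*3^(1/3)*y/3), y)


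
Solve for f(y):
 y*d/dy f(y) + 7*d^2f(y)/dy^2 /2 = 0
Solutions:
 f(y) = C1 + C2*erf(sqrt(7)*y/7)


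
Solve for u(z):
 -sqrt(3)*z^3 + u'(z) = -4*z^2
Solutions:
 u(z) = C1 + sqrt(3)*z^4/4 - 4*z^3/3


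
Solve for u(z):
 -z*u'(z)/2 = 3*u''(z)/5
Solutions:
 u(z) = C1 + C2*erf(sqrt(15)*z/6)


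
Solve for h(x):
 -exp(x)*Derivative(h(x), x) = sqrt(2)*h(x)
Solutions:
 h(x) = C1*exp(sqrt(2)*exp(-x))


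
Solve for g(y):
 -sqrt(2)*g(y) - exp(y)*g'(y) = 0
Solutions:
 g(y) = C1*exp(sqrt(2)*exp(-y))


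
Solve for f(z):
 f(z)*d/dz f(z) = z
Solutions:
 f(z) = -sqrt(C1 + z^2)
 f(z) = sqrt(C1 + z^2)


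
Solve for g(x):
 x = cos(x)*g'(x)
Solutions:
 g(x) = C1 + Integral(x/cos(x), x)


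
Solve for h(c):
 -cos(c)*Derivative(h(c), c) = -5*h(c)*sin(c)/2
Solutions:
 h(c) = C1/cos(c)^(5/2)


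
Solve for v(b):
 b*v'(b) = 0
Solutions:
 v(b) = C1


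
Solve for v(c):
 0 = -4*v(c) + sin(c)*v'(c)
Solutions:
 v(c) = C1*(cos(c)^2 - 2*cos(c) + 1)/(cos(c)^2 + 2*cos(c) + 1)


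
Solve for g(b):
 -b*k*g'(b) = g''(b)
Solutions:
 g(b) = Piecewise((-sqrt(2)*sqrt(pi)*C1*erf(sqrt(2)*b*sqrt(k)/2)/(2*sqrt(k)) - C2, (k > 0) | (k < 0)), (-C1*b - C2, True))


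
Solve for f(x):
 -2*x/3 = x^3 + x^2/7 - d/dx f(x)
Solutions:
 f(x) = C1 + x^4/4 + x^3/21 + x^2/3


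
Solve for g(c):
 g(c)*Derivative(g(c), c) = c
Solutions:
 g(c) = -sqrt(C1 + c^2)
 g(c) = sqrt(C1 + c^2)


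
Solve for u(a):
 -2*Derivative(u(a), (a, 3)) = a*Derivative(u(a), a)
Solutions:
 u(a) = C1 + Integral(C2*airyai(-2^(2/3)*a/2) + C3*airybi(-2^(2/3)*a/2), a)


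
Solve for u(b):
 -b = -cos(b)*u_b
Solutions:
 u(b) = C1 + Integral(b/cos(b), b)


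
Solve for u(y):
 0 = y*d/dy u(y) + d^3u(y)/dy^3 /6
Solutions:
 u(y) = C1 + Integral(C2*airyai(-6^(1/3)*y) + C3*airybi(-6^(1/3)*y), y)


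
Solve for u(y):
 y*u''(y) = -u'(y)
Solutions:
 u(y) = C1 + C2*log(y)


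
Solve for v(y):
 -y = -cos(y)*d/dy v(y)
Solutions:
 v(y) = C1 + Integral(y/cos(y), y)


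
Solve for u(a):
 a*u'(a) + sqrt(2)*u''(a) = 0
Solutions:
 u(a) = C1 + C2*erf(2^(1/4)*a/2)


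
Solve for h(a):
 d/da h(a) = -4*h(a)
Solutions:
 h(a) = C1*exp(-4*a)


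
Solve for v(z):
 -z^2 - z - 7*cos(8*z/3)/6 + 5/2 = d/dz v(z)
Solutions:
 v(z) = C1 - z^3/3 - z^2/2 + 5*z/2 - 7*sin(8*z/3)/16


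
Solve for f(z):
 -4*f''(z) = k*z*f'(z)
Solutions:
 f(z) = Piecewise((-sqrt(2)*sqrt(pi)*C1*erf(sqrt(2)*sqrt(k)*z/4)/sqrt(k) - C2, (k > 0) | (k < 0)), (-C1*z - C2, True))


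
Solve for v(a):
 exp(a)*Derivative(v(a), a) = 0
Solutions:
 v(a) = C1


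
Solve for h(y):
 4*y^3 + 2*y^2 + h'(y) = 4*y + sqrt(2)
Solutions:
 h(y) = C1 - y^4 - 2*y^3/3 + 2*y^2 + sqrt(2)*y


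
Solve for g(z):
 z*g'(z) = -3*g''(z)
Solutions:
 g(z) = C1 + C2*erf(sqrt(6)*z/6)


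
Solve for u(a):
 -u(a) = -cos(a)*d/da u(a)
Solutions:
 u(a) = C1*sqrt(sin(a) + 1)/sqrt(sin(a) - 1)


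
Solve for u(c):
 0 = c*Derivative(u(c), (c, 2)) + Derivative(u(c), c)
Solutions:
 u(c) = C1 + C2*log(c)


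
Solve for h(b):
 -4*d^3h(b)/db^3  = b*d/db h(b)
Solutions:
 h(b) = C1 + Integral(C2*airyai(-2^(1/3)*b/2) + C3*airybi(-2^(1/3)*b/2), b)


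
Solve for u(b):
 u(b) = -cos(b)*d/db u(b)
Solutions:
 u(b) = C1*sqrt(sin(b) - 1)/sqrt(sin(b) + 1)


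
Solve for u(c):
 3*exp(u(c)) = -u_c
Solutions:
 u(c) = log(1/(C1 + 3*c))


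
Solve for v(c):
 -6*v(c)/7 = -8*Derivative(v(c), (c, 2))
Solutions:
 v(c) = C1*exp(-sqrt(21)*c/14) + C2*exp(sqrt(21)*c/14)


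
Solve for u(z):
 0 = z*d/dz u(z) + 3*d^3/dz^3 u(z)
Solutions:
 u(z) = C1 + Integral(C2*airyai(-3^(2/3)*z/3) + C3*airybi(-3^(2/3)*z/3), z)


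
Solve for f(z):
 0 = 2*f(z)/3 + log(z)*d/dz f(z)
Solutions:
 f(z) = C1*exp(-2*li(z)/3)


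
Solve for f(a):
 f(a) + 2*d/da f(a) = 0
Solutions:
 f(a) = C1*exp(-a/2)


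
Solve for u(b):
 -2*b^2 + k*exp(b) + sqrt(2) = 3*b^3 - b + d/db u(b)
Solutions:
 u(b) = C1 - 3*b^4/4 - 2*b^3/3 + b^2/2 + sqrt(2)*b + k*exp(b)


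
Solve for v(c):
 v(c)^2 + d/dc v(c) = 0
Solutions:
 v(c) = 1/(C1 + c)


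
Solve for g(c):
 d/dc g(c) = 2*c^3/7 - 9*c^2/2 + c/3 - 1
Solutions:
 g(c) = C1 + c^4/14 - 3*c^3/2 + c^2/6 - c


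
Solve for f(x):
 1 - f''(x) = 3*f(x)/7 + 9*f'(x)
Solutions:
 f(x) = C1*exp(x*(-63 + sqrt(3885))/14) + C2*exp(-x*(sqrt(3885) + 63)/14) + 7/3


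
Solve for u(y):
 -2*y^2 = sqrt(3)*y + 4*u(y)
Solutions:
 u(y) = y*(-2*y - sqrt(3))/4


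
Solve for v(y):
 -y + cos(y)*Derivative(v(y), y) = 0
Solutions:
 v(y) = C1 + Integral(y/cos(y), y)


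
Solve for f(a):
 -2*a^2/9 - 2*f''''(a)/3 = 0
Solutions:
 f(a) = C1 + C2*a + C3*a^2 + C4*a^3 - a^6/1080


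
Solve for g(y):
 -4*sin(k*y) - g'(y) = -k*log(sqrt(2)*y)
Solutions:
 g(y) = C1 + k*y*(log(y) - 1) + k*y*log(2)/2 - 4*Piecewise((-cos(k*y)/k, Ne(k, 0)), (0, True))


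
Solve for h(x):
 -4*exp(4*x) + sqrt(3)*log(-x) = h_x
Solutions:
 h(x) = C1 + sqrt(3)*x*log(-x) - sqrt(3)*x - exp(4*x)
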